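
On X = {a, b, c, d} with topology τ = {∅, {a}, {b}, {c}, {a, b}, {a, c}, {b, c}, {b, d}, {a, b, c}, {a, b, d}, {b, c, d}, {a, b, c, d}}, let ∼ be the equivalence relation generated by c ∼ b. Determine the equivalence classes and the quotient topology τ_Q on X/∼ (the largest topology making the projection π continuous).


X/∼ = {[a], [b=c], [d]}; |τ_Q| = 6.

Equivalence classes: [a], [b=c], [d].
Quotient map π: X → X/∼ sends a ↦ [a], b ↦ [b=c], c ↦ [b=c], d ↦ [d].
For each subset V ⊆ X/∼, compute π^{-1}(V) ⊆ X and check whether π^{-1}(V) ∈ τ. V is open in τ_Q iff π^{-1}(V) ∈ τ.
  V = {}: π^{-1}(V) = ∅ ∈ τ ✓.
  V = {[a]}: π^{-1}(V) = {a} ∈ τ ✓.
  V = {[b=c]}: π^{-1}(V) = {b, c} ∈ τ ✓.
  V = {[a], [b=c]}: π^{-1}(V) = {a, b, c} ∈ τ ✓.
  V = {[d]}: π^{-1}(V) = {d} ∉ τ ✗.
  V = {[a], [d]}: π^{-1}(V) = {a, d} ∉ τ ✗.
  V = {[b=c], [d]}: π^{-1}(V) = {b, c, d} ∈ τ ✓.
  V = {[a], [b=c], [d]}: π^{-1}(V) = {a, b, c, d} ∈ τ ✓.
Open sets in the quotient: τ_Q = {{}, {[a]}, {[b=c]}, {[a], [b=c]}, {[b=c], [d]}, {[a], [b=c], [d]}} (6 elements).


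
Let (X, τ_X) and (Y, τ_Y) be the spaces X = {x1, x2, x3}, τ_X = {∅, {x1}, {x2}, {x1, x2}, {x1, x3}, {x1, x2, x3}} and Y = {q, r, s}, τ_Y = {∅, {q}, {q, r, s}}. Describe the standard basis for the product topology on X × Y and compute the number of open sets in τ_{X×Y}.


Basis B = {∅ × ∅, {x1} × {q}, {x2} × {q}, {x1, x2} × {q}, {x1, x3} × {q}, {x1} × {q, r, s}, {x1, x2, x3} × {q}, {x2} × {q, r, s}, {x1, x2} × {q, r, s}, {x1, x3} × {q, r, s}, {x1, x2, x3} × {q, r, s}}; |τ_{X×Y}| = 18.

Enumerate products U × V with U ∈ τ_X, V ∈ τ_Y (deduplicated):
  ∅ × ∅ = {} (∅)
  {x1} × {q} = {(x1,q)}
  {x2} × {q} = {(x2,q)}
  {x1, x2} × {q} = {(x1,q), (x2,q)}
  {x1, x3} × {q} = {(x1,q), (x3,q)}
  {x1} × {q, r, s} = {(x1,q), (x1,r), (x1,s)}
  {x1, x2, x3} × {q} = {(x1,q), (x2,q), (x3,q)}
  {x2} × {q, r, s} = {(x2,q), (x2,r), (x2,s)}
  {x1, x2} × {q, r, s} = {(x1,q), (x1,r), (x1,s), (x2,q), (x2,r), (x2,s)}
  {x1, x3} × {q, r, s} = {(x1,q), (x1,r), (x1,s), (x3,q), (x3,r), (x3,s)}
  {x1, x2, x3} × {q, r, s} = {(x1,q), (x1,r), (x1,s), (x2,q), (x2,r), (x2,s), (x3,q), (x3,r), (x3,s)}
These 11 distinct sets form the basis B.
Close under arbitrary unions to get τ_{X×Y}; counting gives |τ_{X×Y}| = 18.


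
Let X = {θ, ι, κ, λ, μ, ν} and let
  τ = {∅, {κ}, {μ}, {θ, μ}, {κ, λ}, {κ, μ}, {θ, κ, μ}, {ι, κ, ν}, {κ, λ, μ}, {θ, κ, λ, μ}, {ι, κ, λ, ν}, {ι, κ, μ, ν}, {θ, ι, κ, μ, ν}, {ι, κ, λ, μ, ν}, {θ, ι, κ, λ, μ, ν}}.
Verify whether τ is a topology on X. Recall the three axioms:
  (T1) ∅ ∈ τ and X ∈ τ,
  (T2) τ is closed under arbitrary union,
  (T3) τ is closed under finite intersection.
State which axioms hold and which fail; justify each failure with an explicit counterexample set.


τ IS a topology on X.

Axiom (T1): ∅ ∈ τ? Yes; X ∈ τ? Yes.
Axiom (T2/T3): check pairwise unions and intersections of members of τ.
All pairwise intersections and unions checked — each lies in τ. Therefore τ satisfies (T1), (T2), (T3): it IS a topology on X.


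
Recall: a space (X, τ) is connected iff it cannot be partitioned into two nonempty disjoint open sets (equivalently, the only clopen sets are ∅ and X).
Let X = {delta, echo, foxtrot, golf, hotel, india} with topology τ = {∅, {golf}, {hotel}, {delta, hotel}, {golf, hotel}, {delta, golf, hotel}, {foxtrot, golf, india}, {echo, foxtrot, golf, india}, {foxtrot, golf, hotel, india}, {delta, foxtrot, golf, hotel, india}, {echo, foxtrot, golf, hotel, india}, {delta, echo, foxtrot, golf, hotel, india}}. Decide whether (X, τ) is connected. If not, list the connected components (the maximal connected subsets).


(X, τ) is disconnected; components = [{delta, hotel}, {echo, foxtrot, golf, india}].

Find clopen sets (U ∈ τ with X ∖ U ∈ τ):
  U = ∅, X ∖ U = {delta, echo, foxtrot, golf, hotel, india} — both open, so U is clopen.
  U = {delta, hotel}, X ∖ U = {echo, foxtrot, golf, india} — both open, so U is clopen.
  U = {echo, foxtrot, golf, india}, X ∖ U = {delta, hotel} — both open, so U is clopen.
  U = {delta, echo, foxtrot, golf, hotel, india}, X ∖ U = ∅ — both open, so U is clopen.
Nontrivial clopen(s) exist: e.g. {echo, foxtrot, golf, india}. So (X, τ) is disconnected.
Compute connected components by grouping points that agree on all clopens:
  component: {delta, hotel}
  component: {echo, foxtrot, golf, india}


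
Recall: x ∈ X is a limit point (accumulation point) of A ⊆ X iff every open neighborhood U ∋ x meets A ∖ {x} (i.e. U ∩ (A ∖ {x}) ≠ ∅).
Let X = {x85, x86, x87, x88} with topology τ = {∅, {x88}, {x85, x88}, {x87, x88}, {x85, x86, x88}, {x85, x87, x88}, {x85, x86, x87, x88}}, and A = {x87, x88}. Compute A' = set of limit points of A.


A' = {x85, x86, x87}

For each x ∈ X, list the open sets U ∈ τ with x ∈ U, then check whether U ∩ (A ∖ {x}) ≠ ∅ for every such U.
  x = x85: opens ∋ x are {x85, x88}, {x85, x86, x88}, {x85, x87, x88}, {x85, x86, x87, x88}; each meets A ∖ {x85}, so x IS a limit point.
  x = x86: opens ∋ x are {x85, x86, x88}, {x85, x86, x87, x88}; each meets A ∖ {x86}, so x IS a limit point.
  x = x87: opens ∋ x are {x87, x88}, {x85, x87, x88}, {x85, x86, x87, x88}; each meets A ∖ {x87}, so x IS a limit point.
  x = x88: open {x88} ∋ x has {x88} ∩ (A ∖ {x88}) = ∅, so x is NOT a limit point.
Collecting: A' = {x85, x86, x87}.


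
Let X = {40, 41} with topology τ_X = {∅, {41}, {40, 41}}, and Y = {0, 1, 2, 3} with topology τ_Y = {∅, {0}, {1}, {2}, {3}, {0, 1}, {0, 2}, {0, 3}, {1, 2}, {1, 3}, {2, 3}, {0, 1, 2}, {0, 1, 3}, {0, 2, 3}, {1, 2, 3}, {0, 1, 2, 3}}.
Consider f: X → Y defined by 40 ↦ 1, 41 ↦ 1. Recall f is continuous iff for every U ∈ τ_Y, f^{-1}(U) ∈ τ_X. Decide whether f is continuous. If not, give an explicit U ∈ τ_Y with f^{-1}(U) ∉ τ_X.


f IS continuous.

Compute f^{-1}(U) for each U ∈ τ_Y:
  U = ∅: f^{-1}(U) = ∅ ∈ τ_X ✓.
  U = {0}: f^{-1}(U) = ∅ ∈ τ_X ✓.
  U = {1}: f^{-1}(U) = {40, 41} ∈ τ_X ✓.
  U = {2}: f^{-1}(U) = ∅ ∈ τ_X ✓.
  U = {3}: f^{-1}(U) = ∅ ∈ τ_X ✓.
  U = {0, 1}: f^{-1}(U) = {40, 41} ∈ τ_X ✓.
  U = {0, 2}: f^{-1}(U) = ∅ ∈ τ_X ✓.
  U = {0, 3}: f^{-1}(U) = ∅ ∈ τ_X ✓.
  U = {1, 2}: f^{-1}(U) = {40, 41} ∈ τ_X ✓.
  U = {1, 3}: f^{-1}(U) = {40, 41} ∈ τ_X ✓.
  U = {2, 3}: f^{-1}(U) = ∅ ∈ τ_X ✓.
  U = {0, 1, 2}: f^{-1}(U) = {40, 41} ∈ τ_X ✓.
  U = {0, 1, 3}: f^{-1}(U) = {40, 41} ∈ τ_X ✓.
  U = {0, 2, 3}: f^{-1}(U) = ∅ ∈ τ_X ✓.
  U = {1, 2, 3}: f^{-1}(U) = {40, 41} ∈ τ_X ✓.
  U = {0, 1, 2, 3}: f^{-1}(U) = {40, 41} ∈ τ_X ✓.
Every preimage lies in τ_X, so f IS continuous.


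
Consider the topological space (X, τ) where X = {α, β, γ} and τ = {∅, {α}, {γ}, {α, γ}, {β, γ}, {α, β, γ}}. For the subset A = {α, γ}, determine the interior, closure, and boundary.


int(A) = {α, γ}, cl(A) = {α, β, γ}, ∂A = {β}.

Closed sets in (X, τ) are complements of opens:
  closed(X, τ) = {∅, {α}, {β}, {α, β}, {β, γ}, {α, β, γ}}.
int(A) = ⋃ {U ∈ τ : U ⊆ A}. Opens contained in A: ∅, {α}, {γ}, {α, γ}.
Taking the union of these: int(A) = {α, γ}.
cl(A) = ⋂ {C closed : A ⊆ C}. Closed sets containing A: {α, β, γ}.
Intersecting these: cl(A) = {α, β, γ}.
∂A = cl(A) ∖ int(A) = {α, β, γ} ∖ {α, γ} = {β}.


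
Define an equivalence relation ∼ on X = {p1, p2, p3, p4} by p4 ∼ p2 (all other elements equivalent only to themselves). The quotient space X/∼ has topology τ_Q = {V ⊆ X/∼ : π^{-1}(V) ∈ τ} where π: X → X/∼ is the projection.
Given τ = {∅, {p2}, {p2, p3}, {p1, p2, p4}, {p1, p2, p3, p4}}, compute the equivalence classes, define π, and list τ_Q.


X/∼ = {[p1], [p2=p4], [p3]}; |τ_Q| = 3.

Equivalence classes: [p1], [p2=p4], [p3].
Quotient map π: X → X/∼ sends p1 ↦ [p1], p2 ↦ [p2=p4], p3 ↦ [p3], p4 ↦ [p2=p4].
For each subset V ⊆ X/∼, compute π^{-1}(V) ⊆ X and check whether π^{-1}(V) ∈ τ. V is open in τ_Q iff π^{-1}(V) ∈ τ.
  V = {}: π^{-1}(V) = ∅ ∈ τ ✓.
  V = {[p1]}: π^{-1}(V) = {p1} ∉ τ ✗.
  V = {[p2=p4]}: π^{-1}(V) = {p2, p4} ∉ τ ✗.
  V = {[p1], [p2=p4]}: π^{-1}(V) = {p1, p2, p4} ∈ τ ✓.
  V = {[p3]}: π^{-1}(V) = {p3} ∉ τ ✗.
  V = {[p1], [p3]}: π^{-1}(V) = {p1, p3} ∉ τ ✗.
  V = {[p2=p4], [p3]}: π^{-1}(V) = {p2, p3, p4} ∉ τ ✗.
  V = {[p1], [p2=p4], [p3]}: π^{-1}(V) = {p1, p2, p3, p4} ∈ τ ✓.
Open sets in the quotient: τ_Q = {{}, {[p1], [p2=p4]}, {[p1], [p2=p4], [p3]}} (3 elements).


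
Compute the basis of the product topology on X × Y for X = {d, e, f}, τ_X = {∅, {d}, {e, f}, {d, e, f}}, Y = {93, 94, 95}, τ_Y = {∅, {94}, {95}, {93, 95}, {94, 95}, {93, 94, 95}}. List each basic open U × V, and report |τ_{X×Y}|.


Basis B = {∅ × ∅, {d} × {94}, {d} × {95}, {d} × {93, 95}, {d} × {94, 95}, {e, f} × {94}, {e, f} × {95}, {d} × {93, 94, 95}, {d, e, f} × {94}, {d, e, f} × {95}, {e, f} × {93, 95}, {e, f} × {94, 95}, {d, e, f} × {93, 95}, {d, e, f} × {94, 95}, {e, f} × {93, 94, 95}, {d, e, f} × {93, 94, 95}}; |τ_{X×Y}| = 36.

Enumerate products U × V with U ∈ τ_X, V ∈ τ_Y (deduplicated):
  ∅ × ∅ = {} (∅)
  {d} × {94} = {(d,94)}
  {d} × {95} = {(d,95)}
  {d} × {93, 95} = {(d,93), (d,95)}
  {d} × {94, 95} = {(d,94), (d,95)}
  {e, f} × {94} = {(e,94), (f,94)}
  {e, f} × {95} = {(e,95), (f,95)}
  {d} × {93, 94, 95} = {(d,93), (d,94), (d,95)}
  {d, e, f} × {94} = {(d,94), (e,94), (f,94)}
  {d, e, f} × {95} = {(d,95), (e,95), (f,95)}
  {e, f} × {93, 95} = {(e,93), (e,95), (f,93), (f,95)}
  {e, f} × {94, 95} = {(e,94), (e,95), (f,94), (f,95)}
  {d, e, f} × {93, 95} = {(d,93), (d,95), (e,93), (e,95), (f,93), (f,95)}
  {d, e, f} × {94, 95} = {(d,94), (d,95), (e,94), (e,95), (f,94), (f,95)}
  {e, f} × {93, 94, 95} = {(e,93), (e,94), (e,95), (f,93), (f,94), (f,95)}
  {d, e, f} × {93, 94, 95} = {(d,93), (d,94), (d,95), (e,93), (e,94), (e,95), (f,93), (f,94), (f,95)}
These 16 distinct sets form the basis B.
Close under arbitrary unions to get τ_{X×Y}; counting gives |τ_{X×Y}| = 36.


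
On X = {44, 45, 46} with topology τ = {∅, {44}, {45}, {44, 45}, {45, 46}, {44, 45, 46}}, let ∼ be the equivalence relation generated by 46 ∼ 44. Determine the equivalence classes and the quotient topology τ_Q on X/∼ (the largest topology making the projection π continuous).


X/∼ = {[44=46], [45]}; |τ_Q| = 3.

Equivalence classes: [44=46], [45].
Quotient map π: X → X/∼ sends 44 ↦ [44=46], 45 ↦ [45], 46 ↦ [44=46].
For each subset V ⊆ X/∼, compute π^{-1}(V) ⊆ X and check whether π^{-1}(V) ∈ τ. V is open in τ_Q iff π^{-1}(V) ∈ τ.
  V = {}: π^{-1}(V) = ∅ ∈ τ ✓.
  V = {[44=46]}: π^{-1}(V) = {44, 46} ∉ τ ✗.
  V = {[45]}: π^{-1}(V) = {45} ∈ τ ✓.
  V = {[44=46], [45]}: π^{-1}(V) = {44, 45, 46} ∈ τ ✓.
Open sets in the quotient: τ_Q = {{}, {[45]}, {[44=46], [45]}} (3 elements).


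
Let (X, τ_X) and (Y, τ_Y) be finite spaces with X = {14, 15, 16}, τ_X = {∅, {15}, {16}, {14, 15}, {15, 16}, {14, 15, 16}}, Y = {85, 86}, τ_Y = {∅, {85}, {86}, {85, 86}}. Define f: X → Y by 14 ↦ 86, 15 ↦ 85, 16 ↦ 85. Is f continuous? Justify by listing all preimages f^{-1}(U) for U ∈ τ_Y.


f is NOT continuous.

Compute f^{-1}(U) for each U ∈ τ_Y:
  U = ∅: f^{-1}(U) = ∅ ∈ τ_X ✓.
  U = {85}: f^{-1}(U) = {15, 16} ∈ τ_X ✓.
  U = {86}: f^{-1}(U) = {14} ∉ τ_X ✗.
  U = {85, 86}: f^{-1}(U) = {14, 15, 16} ∈ τ_X ✓.
Found U = {86} with f^{-1}(U) = {14} not in τ_X. Therefore f is NOT continuous.


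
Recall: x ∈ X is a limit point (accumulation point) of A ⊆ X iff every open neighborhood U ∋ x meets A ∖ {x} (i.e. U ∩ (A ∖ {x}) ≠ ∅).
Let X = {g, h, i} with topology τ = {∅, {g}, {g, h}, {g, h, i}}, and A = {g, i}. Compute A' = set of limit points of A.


A' = {h, i}

For each x ∈ X, list the open sets U ∈ τ with x ∈ U, then check whether U ∩ (A ∖ {x}) ≠ ∅ for every such U.
  x = g: open {g} ∋ x has {g} ∩ (A ∖ {g}) = ∅, so x is NOT a limit point.
  x = h: opens ∋ x are {g, h}, {g, h, i}; each meets A ∖ {h}, so x IS a limit point.
  x = i: opens ∋ x are {g, h, i}; each meets A ∖ {i}, so x IS a limit point.
Collecting: A' = {h, i}.


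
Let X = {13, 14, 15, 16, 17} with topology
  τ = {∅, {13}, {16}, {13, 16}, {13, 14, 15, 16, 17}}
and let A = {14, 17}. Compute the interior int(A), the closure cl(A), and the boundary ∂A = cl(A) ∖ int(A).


int(A) = ∅, cl(A) = {14, 15, 17}, ∂A = {14, 15, 17}.

Closed sets in (X, τ) are complements of opens:
  closed(X, τ) = {∅, {14, 15, 17}, {13, 14, 15, 17}, {14, 15, 16, 17}, {13, 14, 15, 16, 17}}.
int(A) = ⋃ {U ∈ τ : U ⊆ A}. Opens contained in A: ∅.
Taking the union of these: int(A) = ∅.
cl(A) = ⋂ {C closed : A ⊆ C}. Closed sets containing A: {14, 15, 17}, {13, 14, 15, 17}, {14, 15, 16, 17}, {13, 14, 15, 16, 17}.
Intersecting these: cl(A) = {14, 15, 17}.
∂A = cl(A) ∖ int(A) = {14, 15, 17} ∖ ∅ = {14, 15, 17}.


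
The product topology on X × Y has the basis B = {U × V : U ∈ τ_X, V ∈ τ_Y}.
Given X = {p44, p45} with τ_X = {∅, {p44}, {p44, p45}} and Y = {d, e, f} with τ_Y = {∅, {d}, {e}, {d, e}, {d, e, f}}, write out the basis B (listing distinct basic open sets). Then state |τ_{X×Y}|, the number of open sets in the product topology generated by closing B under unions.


Basis B = {∅ × ∅, {p44} × {d}, {p44} × {e}, {p44} × {d, e}, {p44, p45} × {d}, {p44, p45} × {e}, {p44} × {d, e, f}, {p44, p45} × {d, e}, {p44, p45} × {d, e, f}}; |τ_{X×Y}| = 14.

Enumerate products U × V with U ∈ τ_X, V ∈ τ_Y (deduplicated):
  ∅ × ∅ = {} (∅)
  {p44} × {d} = {(p44,d)}
  {p44} × {e} = {(p44,e)}
  {p44} × {d, e} = {(p44,d), (p44,e)}
  {p44, p45} × {d} = {(p44,d), (p45,d)}
  {p44, p45} × {e} = {(p44,e), (p45,e)}
  {p44} × {d, e, f} = {(p44,d), (p44,e), (p44,f)}
  {p44, p45} × {d, e} = {(p44,d), (p44,e), (p45,d), (p45,e)}
  {p44, p45} × {d, e, f} = {(p44,d), (p44,e), (p44,f), (p45,d), (p45,e), (p45,f)}
These 9 distinct sets form the basis B.
Close under arbitrary unions to get τ_{X×Y}; counting gives |τ_{X×Y}| = 14.


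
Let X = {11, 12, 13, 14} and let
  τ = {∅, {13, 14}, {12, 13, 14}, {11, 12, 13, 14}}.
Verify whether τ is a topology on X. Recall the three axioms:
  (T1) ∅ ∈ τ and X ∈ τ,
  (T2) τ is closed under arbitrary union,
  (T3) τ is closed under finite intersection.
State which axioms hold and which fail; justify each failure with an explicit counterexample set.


τ IS a topology on X.

Axiom (T1): ∅ ∈ τ? Yes; X ∈ τ? Yes.
Axiom (T2/T3): check pairwise unions and intersections of members of τ.
All pairwise intersections and unions checked — each lies in τ. Therefore τ satisfies (T1), (T2), (T3): it IS a topology on X.


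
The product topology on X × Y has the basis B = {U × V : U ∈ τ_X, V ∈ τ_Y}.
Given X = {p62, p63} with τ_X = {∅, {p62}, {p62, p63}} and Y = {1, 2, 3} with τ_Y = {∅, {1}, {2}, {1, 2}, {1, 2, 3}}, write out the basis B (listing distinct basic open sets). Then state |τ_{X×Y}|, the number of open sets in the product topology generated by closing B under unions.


Basis B = {∅ × ∅, {p62} × {1}, {p62} × {2}, {p62} × {1, 2}, {p62, p63} × {1}, {p62, p63} × {2}, {p62} × {1, 2, 3}, {p62, p63} × {1, 2}, {p62, p63} × {1, 2, 3}}; |τ_{X×Y}| = 14.

Enumerate products U × V with U ∈ τ_X, V ∈ τ_Y (deduplicated):
  ∅ × ∅ = {} (∅)
  {p62} × {1} = {(p62,1)}
  {p62} × {2} = {(p62,2)}
  {p62} × {1, 2} = {(p62,1), (p62,2)}
  {p62, p63} × {1} = {(p62,1), (p63,1)}
  {p62, p63} × {2} = {(p62,2), (p63,2)}
  {p62} × {1, 2, 3} = {(p62,1), (p62,2), (p62,3)}
  {p62, p63} × {1, 2} = {(p62,1), (p62,2), (p63,1), (p63,2)}
  {p62, p63} × {1, 2, 3} = {(p62,1), (p62,2), (p62,3), (p63,1), (p63,2), (p63,3)}
These 9 distinct sets form the basis B.
Close under arbitrary unions to get τ_{X×Y}; counting gives |τ_{X×Y}| = 14.


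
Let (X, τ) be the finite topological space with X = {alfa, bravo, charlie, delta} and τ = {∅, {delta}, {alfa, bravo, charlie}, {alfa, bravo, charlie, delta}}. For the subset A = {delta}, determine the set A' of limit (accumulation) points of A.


A' = ∅

For each x ∈ X, list the open sets U ∈ τ with x ∈ U, then check whether U ∩ (A ∖ {x}) ≠ ∅ for every such U.
  x = alfa: open {alfa, bravo, charlie} ∋ x has {alfa, bravo, charlie} ∩ (A ∖ {alfa}) = ∅, so x is NOT a limit point.
  x = bravo: open {alfa, bravo, charlie} ∋ x has {alfa, bravo, charlie} ∩ (A ∖ {bravo}) = ∅, so x is NOT a limit point.
  x = charlie: open {alfa, bravo, charlie} ∋ x has {alfa, bravo, charlie} ∩ (A ∖ {charlie}) = ∅, so x is NOT a limit point.
  x = delta: open {delta} ∋ x has {delta} ∩ (A ∖ {delta}) = ∅, so x is NOT a limit point.
Collecting: A' = ∅.


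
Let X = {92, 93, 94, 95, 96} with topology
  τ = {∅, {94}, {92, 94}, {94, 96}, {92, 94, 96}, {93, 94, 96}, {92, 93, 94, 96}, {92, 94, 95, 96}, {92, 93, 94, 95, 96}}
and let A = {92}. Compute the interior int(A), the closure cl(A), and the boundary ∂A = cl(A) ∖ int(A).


int(A) = ∅, cl(A) = {92, 95}, ∂A = {92, 95}.

Closed sets in (X, τ) are complements of opens:
  closed(X, τ) = {∅, {93}, {95}, {92, 95}, {93, 95}, {92, 93, 95}, {93, 95, 96}, {92, 93, 95, 96}, {92, 93, 94, 95, 96}}.
int(A) = ⋃ {U ∈ τ : U ⊆ A}. Opens contained in A: ∅.
Taking the union of these: int(A) = ∅.
cl(A) = ⋂ {C closed : A ⊆ C}. Closed sets containing A: {92, 95}, {92, 93, 95}, {92, 93, 95, 96}, {92, 93, 94, 95, 96}.
Intersecting these: cl(A) = {92, 95}.
∂A = cl(A) ∖ int(A) = {92, 95} ∖ ∅ = {92, 95}.


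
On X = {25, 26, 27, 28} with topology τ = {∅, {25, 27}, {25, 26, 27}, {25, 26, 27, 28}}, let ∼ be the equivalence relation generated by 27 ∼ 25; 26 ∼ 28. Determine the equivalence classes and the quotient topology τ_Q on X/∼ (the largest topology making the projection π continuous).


X/∼ = {[25=27], [26=28]}; |τ_Q| = 3.

Equivalence classes: [25=27], [26=28].
Quotient map π: X → X/∼ sends 25 ↦ [25=27], 26 ↦ [26=28], 27 ↦ [25=27], 28 ↦ [26=28].
For each subset V ⊆ X/∼, compute π^{-1}(V) ⊆ X and check whether π^{-1}(V) ∈ τ. V is open in τ_Q iff π^{-1}(V) ∈ τ.
  V = {}: π^{-1}(V) = ∅ ∈ τ ✓.
  V = {[25=27]}: π^{-1}(V) = {25, 27} ∈ τ ✓.
  V = {[26=28]}: π^{-1}(V) = {26, 28} ∉ τ ✗.
  V = {[25=27], [26=28]}: π^{-1}(V) = {25, 26, 27, 28} ∈ τ ✓.
Open sets in the quotient: τ_Q = {{}, {[25=27]}, {[25=27], [26=28]}} (3 elements).


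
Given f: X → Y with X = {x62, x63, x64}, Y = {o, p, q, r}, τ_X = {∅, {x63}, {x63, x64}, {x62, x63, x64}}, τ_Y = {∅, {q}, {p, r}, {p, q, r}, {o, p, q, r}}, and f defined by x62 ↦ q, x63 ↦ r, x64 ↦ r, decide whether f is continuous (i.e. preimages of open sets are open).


f is NOT continuous.

Compute f^{-1}(U) for each U ∈ τ_Y:
  U = ∅: f^{-1}(U) = ∅ ∈ τ_X ✓.
  U = {q}: f^{-1}(U) = {x62} ∉ τ_X ✗.
  U = {p, r}: f^{-1}(U) = {x63, x64} ∈ τ_X ✓.
  U = {p, q, r}: f^{-1}(U) = {x62, x63, x64} ∈ τ_X ✓.
  U = {o, p, q, r}: f^{-1}(U) = {x62, x63, x64} ∈ τ_X ✓.
Found U = {q} with f^{-1}(U) = {x62} not in τ_X. Therefore f is NOT continuous.


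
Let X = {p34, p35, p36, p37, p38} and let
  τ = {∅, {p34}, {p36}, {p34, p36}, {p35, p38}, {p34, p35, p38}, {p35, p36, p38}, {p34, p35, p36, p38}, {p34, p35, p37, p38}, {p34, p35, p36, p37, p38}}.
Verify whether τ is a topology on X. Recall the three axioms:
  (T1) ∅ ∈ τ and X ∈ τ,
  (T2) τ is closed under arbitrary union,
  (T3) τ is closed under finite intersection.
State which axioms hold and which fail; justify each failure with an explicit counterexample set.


τ IS a topology on X.

Axiom (T1): ∅ ∈ τ? Yes; X ∈ τ? Yes.
Axiom (T2/T3): check pairwise unions and intersections of members of τ.
All pairwise intersections and unions checked — each lies in τ. Therefore τ satisfies (T1), (T2), (T3): it IS a topology on X.


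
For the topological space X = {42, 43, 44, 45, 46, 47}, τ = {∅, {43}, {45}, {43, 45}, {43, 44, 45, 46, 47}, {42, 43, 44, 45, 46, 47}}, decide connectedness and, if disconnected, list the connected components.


(X, τ) is connected.

Find clopen sets (U ∈ τ with X ∖ U ∈ τ):
  U = ∅, X ∖ U = {42, 43, 44, 45, 46, 47} — both open, so U is clopen.
  U = {42, 43, 44, 45, 46, 47}, X ∖ U = ∅ — both open, so U is clopen.
Only trivial clopens (∅ and X) exist, so (X, τ) is connected.
Compute connected components by grouping points that agree on all clopens:
  component: {42, 43, 44, 45, 46, 47}


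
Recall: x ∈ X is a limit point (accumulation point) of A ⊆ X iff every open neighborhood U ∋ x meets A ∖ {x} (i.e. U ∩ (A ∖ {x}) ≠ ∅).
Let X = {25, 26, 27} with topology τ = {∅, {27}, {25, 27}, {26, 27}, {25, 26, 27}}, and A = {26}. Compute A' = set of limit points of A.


A' = ∅

For each x ∈ X, list the open sets U ∈ τ with x ∈ U, then check whether U ∩ (A ∖ {x}) ≠ ∅ for every such U.
  x = 25: open {25, 27} ∋ x has {25, 27} ∩ (A ∖ {25}) = ∅, so x is NOT a limit point.
  x = 26: open {26, 27} ∋ x has {26, 27} ∩ (A ∖ {26}) = ∅, so x is NOT a limit point.
  x = 27: open {27} ∋ x has {27} ∩ (A ∖ {27}) = ∅, so x is NOT a limit point.
Collecting: A' = ∅.


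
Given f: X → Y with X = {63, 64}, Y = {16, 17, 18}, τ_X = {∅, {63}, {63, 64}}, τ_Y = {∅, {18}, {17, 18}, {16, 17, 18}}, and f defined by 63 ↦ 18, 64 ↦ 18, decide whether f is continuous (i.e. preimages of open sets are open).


f IS continuous.

Compute f^{-1}(U) for each U ∈ τ_Y:
  U = ∅: f^{-1}(U) = ∅ ∈ τ_X ✓.
  U = {18}: f^{-1}(U) = {63, 64} ∈ τ_X ✓.
  U = {17, 18}: f^{-1}(U) = {63, 64} ∈ τ_X ✓.
  U = {16, 17, 18}: f^{-1}(U) = {63, 64} ∈ τ_X ✓.
Every preimage lies in τ_X, so f IS continuous.


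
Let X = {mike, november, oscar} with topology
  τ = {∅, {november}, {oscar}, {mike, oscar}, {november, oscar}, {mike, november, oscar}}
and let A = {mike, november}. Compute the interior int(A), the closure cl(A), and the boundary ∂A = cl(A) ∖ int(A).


int(A) = {november}, cl(A) = {mike, november}, ∂A = {mike}.

Closed sets in (X, τ) are complements of opens:
  closed(X, τ) = {∅, {mike}, {november}, {mike, november}, {mike, oscar}, {mike, november, oscar}}.
int(A) = ⋃ {U ∈ τ : U ⊆ A}. Opens contained in A: ∅, {november}.
Taking the union of these: int(A) = {november}.
cl(A) = ⋂ {C closed : A ⊆ C}. Closed sets containing A: {mike, november}, {mike, november, oscar}.
Intersecting these: cl(A) = {mike, november}.
∂A = cl(A) ∖ int(A) = {mike, november} ∖ {november} = {mike}.


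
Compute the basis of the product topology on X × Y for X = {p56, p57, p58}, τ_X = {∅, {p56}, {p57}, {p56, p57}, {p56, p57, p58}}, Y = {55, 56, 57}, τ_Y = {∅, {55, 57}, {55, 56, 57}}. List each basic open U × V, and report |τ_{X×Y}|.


Basis B = {∅ × ∅, {p56} × {55, 57}, {p57} × {55, 57}, {p56} × {55, 56, 57}, {p57} × {55, 56, 57}, {p56, p57} × {55, 57}, {p56, p57} × {55, 56, 57}, {p56, p57, p58} × {55, 57}, {p56, p57, p58} × {55, 56, 57}}; |τ_{X×Y}| = 14.

Enumerate products U × V with U ∈ τ_X, V ∈ τ_Y (deduplicated):
  ∅ × ∅ = {} (∅)
  {p56} × {55, 57} = {(p56,55), (p56,57)}
  {p57} × {55, 57} = {(p57,55), (p57,57)}
  {p56} × {55, 56, 57} = {(p56,55), (p56,56), (p56,57)}
  {p57} × {55, 56, 57} = {(p57,55), (p57,56), (p57,57)}
  {p56, p57} × {55, 57} = {(p56,55), (p56,57), (p57,55), (p57,57)}
  {p56, p57} × {55, 56, 57} = {(p56,55), (p56,56), (p56,57), (p57,55), (p57,56), (p57,57)}
  {p56, p57, p58} × {55, 57} = {(p56,55), (p56,57), (p57,55), (p57,57), (p58,55), (p58,57)}
  {p56, p57, p58} × {55, 56, 57} = {(p56,55), (p56,56), (p56,57), (p57,55), (p57,56), (p57,57), (p58,55), (p58,56), (p58,57)}
These 9 distinct sets form the basis B.
Close under arbitrary unions to get τ_{X×Y}; counting gives |τ_{X×Y}| = 14.


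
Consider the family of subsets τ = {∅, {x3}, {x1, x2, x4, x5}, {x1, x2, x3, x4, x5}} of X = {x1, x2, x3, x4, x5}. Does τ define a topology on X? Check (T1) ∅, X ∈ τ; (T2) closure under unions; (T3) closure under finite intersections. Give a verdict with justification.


τ IS a topology on X.

Axiom (T1): ∅ ∈ τ? Yes; X ∈ τ? Yes.
Axiom (T2/T3): check pairwise unions and intersections of members of τ.
All pairwise intersections and unions checked — each lies in τ. Therefore τ satisfies (T1), (T2), (T3): it IS a topology on X.


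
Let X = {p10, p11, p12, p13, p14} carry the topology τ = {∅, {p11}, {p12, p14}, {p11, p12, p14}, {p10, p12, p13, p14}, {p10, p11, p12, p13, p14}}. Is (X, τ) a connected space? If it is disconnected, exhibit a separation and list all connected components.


(X, τ) is disconnected; components = [{p11}, {p10, p12, p13, p14}].

Find clopen sets (U ∈ τ with X ∖ U ∈ τ):
  U = ∅, X ∖ U = {p10, p11, p12, p13, p14} — both open, so U is clopen.
  U = {p11}, X ∖ U = {p10, p12, p13, p14} — both open, so U is clopen.
  U = {p10, p12, p13, p14}, X ∖ U = {p11} — both open, so U is clopen.
  U = {p10, p11, p12, p13, p14}, X ∖ U = ∅ — both open, so U is clopen.
Nontrivial clopen(s) exist: e.g. {p11}. So (X, τ) is disconnected.
Compute connected components by grouping points that agree on all clopens:
  component: {p11}
  component: {p10, p12, p13, p14}


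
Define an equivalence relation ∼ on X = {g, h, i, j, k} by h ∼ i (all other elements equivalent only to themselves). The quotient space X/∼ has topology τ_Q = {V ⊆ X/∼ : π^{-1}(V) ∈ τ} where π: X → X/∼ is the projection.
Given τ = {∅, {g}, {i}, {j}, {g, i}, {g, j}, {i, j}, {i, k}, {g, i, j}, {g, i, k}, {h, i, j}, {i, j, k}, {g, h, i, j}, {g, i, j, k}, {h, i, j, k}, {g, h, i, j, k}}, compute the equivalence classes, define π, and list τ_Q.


X/∼ = {[g], [h=i], [j], [k]}; |τ_Q| = 8.

Equivalence classes: [g], [h=i], [j], [k].
Quotient map π: X → X/∼ sends g ↦ [g], h ↦ [h=i], i ↦ [h=i], j ↦ [j], k ↦ [k].
For each subset V ⊆ X/∼, compute π^{-1}(V) ⊆ X and check whether π^{-1}(V) ∈ τ. V is open in τ_Q iff π^{-1}(V) ∈ τ.
  V = {}: π^{-1}(V) = ∅ ∈ τ ✓.
  V = {[g]}: π^{-1}(V) = {g} ∈ τ ✓.
  V = {[h=i]}: π^{-1}(V) = {h, i} ∉ τ ✗.
  V = {[g], [h=i]}: π^{-1}(V) = {g, h, i} ∉ τ ✗.
  V = {[j]}: π^{-1}(V) = {j} ∈ τ ✓.
  V = {[g], [j]}: π^{-1}(V) = {g, j} ∈ τ ✓.
  V = {[h=i], [j]}: π^{-1}(V) = {h, i, j} ∈ τ ✓.
  V = {[g], [h=i], [j]}: π^{-1}(V) = {g, h, i, j} ∈ τ ✓.
  V = {[k]}: π^{-1}(V) = {k} ∉ τ ✗.
  V = {[g], [k]}: π^{-1}(V) = {g, k} ∉ τ ✗.
  V = {[h=i], [k]}: π^{-1}(V) = {h, i, k} ∉ τ ✗.
  V = {[g], [h=i], [k]}: π^{-1}(V) = {g, h, i, k} ∉ τ ✗.
  V = {[j], [k]}: π^{-1}(V) = {j, k} ∉ τ ✗.
  V = {[g], [j], [k]}: π^{-1}(V) = {g, j, k} ∉ τ ✗.
  V = {[h=i], [j], [k]}: π^{-1}(V) = {h, i, j, k} ∈ τ ✓.
  V = {[g], [h=i], [j], [k]}: π^{-1}(V) = {g, h, i, j, k} ∈ τ ✓.
Open sets in the quotient: τ_Q = {{}, {[g]}, {[j]}, {[g], [j]}, {[h=i], [j]}, {[g], [h=i], [j]}, {[h=i], [j], [k]}, {[g], [h=i], [j], [k]}} (8 elements).


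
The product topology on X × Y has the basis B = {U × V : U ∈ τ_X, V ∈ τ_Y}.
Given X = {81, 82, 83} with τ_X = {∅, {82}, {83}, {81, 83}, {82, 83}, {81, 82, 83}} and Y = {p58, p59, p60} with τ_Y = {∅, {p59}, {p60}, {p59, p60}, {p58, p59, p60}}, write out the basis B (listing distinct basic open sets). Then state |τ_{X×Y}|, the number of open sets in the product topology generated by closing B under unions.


Basis B = {∅ × ∅, {82} × {p59}, {82} × {p60}, {83} × {p59}, {83} × {p60}, {81, 83} × {p59}, {81, 83} × {p60}, {82} × {p59, p60}, {82, 83} × {p59}, {82, 83} × {p60}, {83} × {p59, p60}, {81, 82, 83} × {p59}, {81, 82, 83} × {p60}, {82} × {p58, p59, p60}, {83} × {p58, p59, p60}, {81, 83} × {p59, p60}, {82, 83} × {p59, p60}, {81, 83} × {p58, p59, p60}, {81, 82, 83} × {p59, p60}, {82, 83} × {p58, p59, p60}, {81, 82, 83} × {p58, p59, p60}}; |τ_{X×Y}| = 70.

Enumerate products U × V with U ∈ τ_X, V ∈ τ_Y (deduplicated):
  ∅ × ∅ = {} (∅)
  {82} × {p59} = {(82,p59)}
  {82} × {p60} = {(82,p60)}
  {83} × {p59} = {(83,p59)}
  {83} × {p60} = {(83,p60)}
  {81, 83} × {p59} = {(81,p59), (83,p59)}
  {81, 83} × {p60} = {(81,p60), (83,p60)}
  {82} × {p59, p60} = {(82,p59), (82,p60)}
  {82, 83} × {p59} = {(82,p59), (83,p59)}
  {82, 83} × {p60} = {(82,p60), (83,p60)}
  {83} × {p59, p60} = {(83,p59), (83,p60)}
  {81, 82, 83} × {p59} = {(81,p59), (82,p59), (83,p59)}
  {81, 82, 83} × {p60} = {(81,p60), (82,p60), (83,p60)}
  {82} × {p58, p59, p60} = {(82,p58), (82,p59), (82,p60)}
  {83} × {p58, p59, p60} = {(83,p58), (83,p59), (83,p60)}
  {81, 83} × {p59, p60} = {(81,p59), (81,p60), (83,p59), (83,p60)}
  {82, 83} × {p59, p60} = {(82,p59), (82,p60), (83,p59), (83,p60)}
  {81, 83} × {p58, p59, p60} = {(81,p58), (81,p59), (81,p60), (83,p58), (83,p59), (83,p60)}
  {81, 82, 83} × {p59, p60} = {(81,p59), (81,p60), (82,p59), (82,p60), (83,p59), (83,p60)}
  {82, 83} × {p58, p59, p60} = {(82,p58), (82,p59), (82,p60), (83,p58), (83,p59), (83,p60)}
  {81, 82, 83} × {p58, p59, p60} = {(81,p58), (81,p59), (81,p60), (82,p58), (82,p59), (82,p60), (83,p58), (83,p59), (83,p60)}
These 21 distinct sets form the basis B.
Close under arbitrary unions to get τ_{X×Y}; counting gives |τ_{X×Y}| = 70.


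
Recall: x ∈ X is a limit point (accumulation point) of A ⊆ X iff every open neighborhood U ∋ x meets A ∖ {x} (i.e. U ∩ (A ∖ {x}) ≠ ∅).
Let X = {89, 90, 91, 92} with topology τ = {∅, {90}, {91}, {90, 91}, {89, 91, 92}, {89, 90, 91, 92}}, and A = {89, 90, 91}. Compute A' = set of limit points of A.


A' = {89, 92}

For each x ∈ X, list the open sets U ∈ τ with x ∈ U, then check whether U ∩ (A ∖ {x}) ≠ ∅ for every such U.
  x = 89: opens ∋ x are {89, 91, 92}, {89, 90, 91, 92}; each meets A ∖ {89}, so x IS a limit point.
  x = 90: open {90} ∋ x has {90} ∩ (A ∖ {90}) = ∅, so x is NOT a limit point.
  x = 91: open {91} ∋ x has {91} ∩ (A ∖ {91}) = ∅, so x is NOT a limit point.
  x = 92: opens ∋ x are {89, 91, 92}, {89, 90, 91, 92}; each meets A ∖ {92}, so x IS a limit point.
Collecting: A' = {89, 92}.


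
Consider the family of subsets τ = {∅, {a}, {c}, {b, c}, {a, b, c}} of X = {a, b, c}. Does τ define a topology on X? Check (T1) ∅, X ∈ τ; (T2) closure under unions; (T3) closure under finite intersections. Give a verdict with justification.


τ is NOT a topology on X.

Axiom (T1): ∅ ∈ τ? Yes; X ∈ τ? Yes.
Axiom (T2/T3): check pairwise unions and intersections of members of τ.
Counterexample for (T2): {a} ∪ {c} = {a, c} ∉ τ. Therefore τ is NOT a topology.


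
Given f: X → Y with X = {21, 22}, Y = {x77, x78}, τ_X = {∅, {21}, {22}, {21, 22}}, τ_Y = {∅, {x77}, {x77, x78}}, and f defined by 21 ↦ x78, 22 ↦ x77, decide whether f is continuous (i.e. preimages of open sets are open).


f IS continuous.

Compute f^{-1}(U) for each U ∈ τ_Y:
  U = ∅: f^{-1}(U) = ∅ ∈ τ_X ✓.
  U = {x77}: f^{-1}(U) = {22} ∈ τ_X ✓.
  U = {x77, x78}: f^{-1}(U) = {21, 22} ∈ τ_X ✓.
Every preimage lies in τ_X, so f IS continuous.


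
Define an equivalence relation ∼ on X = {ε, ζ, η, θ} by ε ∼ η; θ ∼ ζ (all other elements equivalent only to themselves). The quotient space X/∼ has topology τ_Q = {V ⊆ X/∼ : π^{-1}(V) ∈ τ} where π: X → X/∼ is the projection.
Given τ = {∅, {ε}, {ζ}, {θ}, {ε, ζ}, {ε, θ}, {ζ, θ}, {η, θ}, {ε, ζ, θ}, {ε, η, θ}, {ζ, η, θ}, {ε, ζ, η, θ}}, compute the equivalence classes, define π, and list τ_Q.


X/∼ = {[ε=η], [ζ=θ]}; |τ_Q| = 3.

Equivalence classes: [ε=η], [ζ=θ].
Quotient map π: X → X/∼ sends ε ↦ [ε=η], ζ ↦ [ζ=θ], η ↦ [ε=η], θ ↦ [ζ=θ].
For each subset V ⊆ X/∼, compute π^{-1}(V) ⊆ X and check whether π^{-1}(V) ∈ τ. V is open in τ_Q iff π^{-1}(V) ∈ τ.
  V = {}: π^{-1}(V) = ∅ ∈ τ ✓.
  V = {[ε=η]}: π^{-1}(V) = {ε, η} ∉ τ ✗.
  V = {[ζ=θ]}: π^{-1}(V) = {ζ, θ} ∈ τ ✓.
  V = {[ε=η], [ζ=θ]}: π^{-1}(V) = {ε, ζ, η, θ} ∈ τ ✓.
Open sets in the quotient: τ_Q = {{}, {[ζ=θ]}, {[ε=η], [ζ=θ]}} (3 elements).


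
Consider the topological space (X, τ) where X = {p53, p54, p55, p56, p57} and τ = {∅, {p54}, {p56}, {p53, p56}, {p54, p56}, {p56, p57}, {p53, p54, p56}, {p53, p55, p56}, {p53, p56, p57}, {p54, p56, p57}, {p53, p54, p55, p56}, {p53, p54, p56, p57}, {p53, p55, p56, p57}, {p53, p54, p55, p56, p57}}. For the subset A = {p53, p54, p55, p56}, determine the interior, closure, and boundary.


int(A) = {p53, p54, p55, p56}, cl(A) = {p53, p54, p55, p56, p57}, ∂A = {p57}.

Closed sets in (X, τ) are complements of opens:
  closed(X, τ) = {∅, {p54}, {p55}, {p57}, {p53, p55}, {p54, p55}, {p54, p57}, {p55, p57}, {p53, p54, p55}, {p53, p55, p57}, {p54, p55, p57}, {p53, p54, p55, p57}, {p53, p55, p56, p57}, {p53, p54, p55, p56, p57}}.
int(A) = ⋃ {U ∈ τ : U ⊆ A}. Opens contained in A: ∅, {p54}, {p56}, {p53, p56}, {p54, p56}, {p53, p54, p56}, {p53, p55, p56}, {p53, p54, p55, p56}.
Taking the union of these: int(A) = {p53, p54, p55, p56}.
cl(A) = ⋂ {C closed : A ⊆ C}. Closed sets containing A: {p53, p54, p55, p56, p57}.
Intersecting these: cl(A) = {p53, p54, p55, p56, p57}.
∂A = cl(A) ∖ int(A) = {p53, p54, p55, p56, p57} ∖ {p53, p54, p55, p56} = {p57}.


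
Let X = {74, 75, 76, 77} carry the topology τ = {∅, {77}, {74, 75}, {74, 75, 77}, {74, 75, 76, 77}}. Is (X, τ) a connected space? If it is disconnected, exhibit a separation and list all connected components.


(X, τ) is connected.

Find clopen sets (U ∈ τ with X ∖ U ∈ τ):
  U = ∅, X ∖ U = {74, 75, 76, 77} — both open, so U is clopen.
  U = {74, 75, 76, 77}, X ∖ U = ∅ — both open, so U is clopen.
Only trivial clopens (∅ and X) exist, so (X, τ) is connected.
Compute connected components by grouping points that agree on all clopens:
  component: {74, 75, 76, 77}


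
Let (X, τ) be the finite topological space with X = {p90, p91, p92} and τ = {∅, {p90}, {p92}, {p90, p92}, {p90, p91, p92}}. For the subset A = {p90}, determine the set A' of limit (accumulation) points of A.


A' = {p91}

For each x ∈ X, list the open sets U ∈ τ with x ∈ U, then check whether U ∩ (A ∖ {x}) ≠ ∅ for every such U.
  x = p90: open {p90} ∋ x has {p90} ∩ (A ∖ {p90}) = ∅, so x is NOT a limit point.
  x = p91: opens ∋ x are {p90, p91, p92}; each meets A ∖ {p91}, so x IS a limit point.
  x = p92: open {p92} ∋ x has {p92} ∩ (A ∖ {p92}) = ∅, so x is NOT a limit point.
Collecting: A' = {p91}.


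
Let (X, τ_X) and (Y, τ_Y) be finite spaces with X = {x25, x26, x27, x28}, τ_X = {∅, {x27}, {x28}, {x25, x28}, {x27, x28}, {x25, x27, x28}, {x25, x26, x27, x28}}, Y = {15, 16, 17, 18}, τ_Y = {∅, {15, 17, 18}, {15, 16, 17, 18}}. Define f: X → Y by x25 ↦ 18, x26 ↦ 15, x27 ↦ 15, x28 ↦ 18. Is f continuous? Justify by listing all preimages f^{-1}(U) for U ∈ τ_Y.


f IS continuous.

Compute f^{-1}(U) for each U ∈ τ_Y:
  U = ∅: f^{-1}(U) = ∅ ∈ τ_X ✓.
  U = {15, 17, 18}: f^{-1}(U) = {x25, x26, x27, x28} ∈ τ_X ✓.
  U = {15, 16, 17, 18}: f^{-1}(U) = {x25, x26, x27, x28} ∈ τ_X ✓.
Every preimage lies in τ_X, so f IS continuous.


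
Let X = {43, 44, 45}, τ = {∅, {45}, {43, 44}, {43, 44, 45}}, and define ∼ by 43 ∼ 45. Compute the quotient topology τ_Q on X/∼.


X/∼ = {[43=45], [44]}; |τ_Q| = 2.

Equivalence classes: [43=45], [44].
Quotient map π: X → X/∼ sends 43 ↦ [43=45], 44 ↦ [44], 45 ↦ [43=45].
For each subset V ⊆ X/∼, compute π^{-1}(V) ⊆ X and check whether π^{-1}(V) ∈ τ. V is open in τ_Q iff π^{-1}(V) ∈ τ.
  V = {}: π^{-1}(V) = ∅ ∈ τ ✓.
  V = {[43=45]}: π^{-1}(V) = {43, 45} ∉ τ ✗.
  V = {[44]}: π^{-1}(V) = {44} ∉ τ ✗.
  V = {[43=45], [44]}: π^{-1}(V) = {43, 44, 45} ∈ τ ✓.
Open sets in the quotient: τ_Q = {{}, {[43=45], [44]}} (2 elements).


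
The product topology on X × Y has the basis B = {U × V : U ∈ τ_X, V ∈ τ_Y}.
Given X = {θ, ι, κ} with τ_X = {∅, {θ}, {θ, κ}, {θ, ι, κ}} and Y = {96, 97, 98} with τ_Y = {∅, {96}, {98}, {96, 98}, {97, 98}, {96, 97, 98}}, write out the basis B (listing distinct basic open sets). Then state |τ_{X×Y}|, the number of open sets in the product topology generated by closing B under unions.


Basis B = {∅ × ∅, {θ} × {96}, {θ} × {98}, {θ} × {96, 98}, {θ, κ} × {96}, {θ} × {97, 98}, {θ, κ} × {98}, {θ} × {96, 97, 98}, {θ, ι, κ} × {96}, {θ, ι, κ} × {98}, {θ, κ} × {96, 98}, {θ, κ} × {97, 98}, {θ, κ} × {96, 97, 98}, {θ, ι, κ} × {96, 98}, {θ, ι, κ} × {97, 98}, {θ, ι, κ} × {96, 97, 98}}; |τ_{X×Y}| = 40.

Enumerate products U × V with U ∈ τ_X, V ∈ τ_Y (deduplicated):
  ∅ × ∅ = {} (∅)
  {θ} × {96} = {(θ,96)}
  {θ} × {98} = {(θ,98)}
  {θ} × {96, 98} = {(θ,96), (θ,98)}
  {θ, κ} × {96} = {(θ,96), (κ,96)}
  {θ} × {97, 98} = {(θ,97), (θ,98)}
  {θ, κ} × {98} = {(θ,98), (κ,98)}
  {θ} × {96, 97, 98} = {(θ,96), (θ,97), (θ,98)}
  {θ, ι, κ} × {96} = {(θ,96), (ι,96), (κ,96)}
  {θ, ι, κ} × {98} = {(θ,98), (ι,98), (κ,98)}
  {θ, κ} × {96, 98} = {(θ,96), (θ,98), (κ,96), (κ,98)}
  {θ, κ} × {97, 98} = {(θ,97), (θ,98), (κ,97), (κ,98)}
  {θ, κ} × {96, 97, 98} = {(θ,96), (θ,97), (θ,98), (κ,96), (κ,97), (κ,98)}
  {θ, ι, κ} × {96, 98} = {(θ,96), (θ,98), (ι,96), (ι,98), (κ,96), (κ,98)}
  {θ, ι, κ} × {97, 98} = {(θ,97), (θ,98), (ι,97), (ι,98), (κ,97), (κ,98)}
  {θ, ι, κ} × {96, 97, 98} = {(θ,96), (θ,97), (θ,98), (ι,96), (ι,97), (ι,98), (κ,96), (κ,97), (κ,98)}
These 16 distinct sets form the basis B.
Close under arbitrary unions to get τ_{X×Y}; counting gives |τ_{X×Y}| = 40.


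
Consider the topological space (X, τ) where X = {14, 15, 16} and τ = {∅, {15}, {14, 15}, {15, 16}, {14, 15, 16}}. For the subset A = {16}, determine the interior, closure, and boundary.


int(A) = ∅, cl(A) = {16}, ∂A = {16}.

Closed sets in (X, τ) are complements of opens:
  closed(X, τ) = {∅, {14}, {16}, {14, 16}, {14, 15, 16}}.
int(A) = ⋃ {U ∈ τ : U ⊆ A}. Opens contained in A: ∅.
Taking the union of these: int(A) = ∅.
cl(A) = ⋂ {C closed : A ⊆ C}. Closed sets containing A: {16}, {14, 16}, {14, 15, 16}.
Intersecting these: cl(A) = {16}.
∂A = cl(A) ∖ int(A) = {16} ∖ ∅ = {16}.


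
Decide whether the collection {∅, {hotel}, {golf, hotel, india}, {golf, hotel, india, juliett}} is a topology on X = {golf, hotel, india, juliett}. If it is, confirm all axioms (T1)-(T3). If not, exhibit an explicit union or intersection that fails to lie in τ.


τ IS a topology on X.

Axiom (T1): ∅ ∈ τ? Yes; X ∈ τ? Yes.
Axiom (T2/T3): check pairwise unions and intersections of members of τ.
All pairwise intersections and unions checked — each lies in τ. Therefore τ satisfies (T1), (T2), (T3): it IS a topology on X.


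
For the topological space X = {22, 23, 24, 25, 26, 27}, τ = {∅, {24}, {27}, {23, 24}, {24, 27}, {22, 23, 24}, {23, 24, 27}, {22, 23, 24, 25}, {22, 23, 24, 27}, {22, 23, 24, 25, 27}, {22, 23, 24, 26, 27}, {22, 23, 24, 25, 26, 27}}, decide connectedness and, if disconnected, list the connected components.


(X, τ) is connected.

Find clopen sets (U ∈ τ with X ∖ U ∈ τ):
  U = ∅, X ∖ U = {22, 23, 24, 25, 26, 27} — both open, so U is clopen.
  U = {22, 23, 24, 25, 26, 27}, X ∖ U = ∅ — both open, so U is clopen.
Only trivial clopens (∅ and X) exist, so (X, τ) is connected.
Compute connected components by grouping points that agree on all clopens:
  component: {22, 23, 24, 25, 26, 27}


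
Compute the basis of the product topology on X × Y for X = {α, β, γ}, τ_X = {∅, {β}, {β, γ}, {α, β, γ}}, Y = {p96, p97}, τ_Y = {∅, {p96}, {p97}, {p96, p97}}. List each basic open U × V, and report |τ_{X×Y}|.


Basis B = {∅ × ∅, {β} × {p96}, {β} × {p97}, {β} × {p96, p97}, {β, γ} × {p96}, {β, γ} × {p97}, {α, β, γ} × {p96}, {α, β, γ} × {p97}, {β, γ} × {p96, p97}, {α, β, γ} × {p96, p97}}; |τ_{X×Y}| = 16.

Enumerate products U × V with U ∈ τ_X, V ∈ τ_Y (deduplicated):
  ∅ × ∅ = {} (∅)
  {β} × {p96} = {(β,p96)}
  {β} × {p97} = {(β,p97)}
  {β} × {p96, p97} = {(β,p96), (β,p97)}
  {β, γ} × {p96} = {(β,p96), (γ,p96)}
  {β, γ} × {p97} = {(β,p97), (γ,p97)}
  {α, β, γ} × {p96} = {(α,p96), (β,p96), (γ,p96)}
  {α, β, γ} × {p97} = {(α,p97), (β,p97), (γ,p97)}
  {β, γ} × {p96, p97} = {(β,p96), (β,p97), (γ,p96), (γ,p97)}
  {α, β, γ} × {p96, p97} = {(α,p96), (α,p97), (β,p96), (β,p97), (γ,p96), (γ,p97)}
These 10 distinct sets form the basis B.
Close under arbitrary unions to get τ_{X×Y}; counting gives |τ_{X×Y}| = 16.
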